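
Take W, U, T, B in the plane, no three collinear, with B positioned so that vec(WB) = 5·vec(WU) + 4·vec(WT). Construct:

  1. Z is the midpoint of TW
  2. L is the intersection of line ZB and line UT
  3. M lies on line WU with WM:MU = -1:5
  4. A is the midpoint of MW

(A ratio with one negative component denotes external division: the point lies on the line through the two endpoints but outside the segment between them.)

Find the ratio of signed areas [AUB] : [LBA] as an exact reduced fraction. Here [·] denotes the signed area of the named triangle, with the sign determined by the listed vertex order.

Choose coordinates W = (0, 0), U = (1, 0), T = (0, 1), B = (5, 4).
1. Z is the midpoint of TW ⇒ Z = (0, 1/2)
2. L is the intersection of line ZB and line UT ⇒ L = (5/17, 12/17)
3. M lies on line WU with WM:MU = -1:5 ⇒ M = (-1/4, 0)
4. A is the midpoint of MW ⇒ A = (-1/8, 0)
2·[AUB] = 9/2, 2·[LBA] = -33/17
[AUB]:[LBA] = 9/2:-33/17 = -51/22

[AUB]:[LBA] = -51/22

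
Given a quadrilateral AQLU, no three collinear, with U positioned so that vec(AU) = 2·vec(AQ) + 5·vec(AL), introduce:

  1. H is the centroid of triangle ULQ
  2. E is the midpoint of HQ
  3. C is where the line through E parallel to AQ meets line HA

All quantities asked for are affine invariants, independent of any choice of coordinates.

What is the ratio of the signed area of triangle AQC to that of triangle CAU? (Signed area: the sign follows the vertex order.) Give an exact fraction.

[AQC]:[CAU] = -2

Work in coordinates with A = (0, 0), Q = (1, 0), L = (0, 1), U = (2, 5).
1. H is the centroid of triangle ULQ ⇒ H = (1, 2)
2. E is the midpoint of HQ ⇒ E = (1, 1)
3. C is where the line through E parallel to AQ meets line HA ⇒ C = (1/2, 1)
2·[AQC] = 1, 2·[CAU] = -1/2
[AQC]:[CAU] = 1:-1/2 = -2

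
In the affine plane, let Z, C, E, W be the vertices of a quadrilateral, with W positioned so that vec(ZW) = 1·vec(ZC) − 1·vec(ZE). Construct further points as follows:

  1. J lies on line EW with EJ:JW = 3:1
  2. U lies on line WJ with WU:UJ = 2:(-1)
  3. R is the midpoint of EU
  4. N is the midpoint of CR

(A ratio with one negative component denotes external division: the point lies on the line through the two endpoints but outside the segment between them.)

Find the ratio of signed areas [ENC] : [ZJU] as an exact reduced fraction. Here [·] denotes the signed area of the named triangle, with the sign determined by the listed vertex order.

Work in coordinates with Z = (0, 0), C = (1, 0), E = (0, 1), W = (1, -1).
1. J lies on line EW with EJ:JW = 3:1 ⇒ J = (3/4, -1/2)
2. U lies on line WJ with WU:UJ = 2:(-1) ⇒ U = (1/2, 0)
3. R is the midpoint of EU ⇒ R = (1/4, 1/2)
4. N is the midpoint of CR ⇒ N = (5/8, 1/4)
2·[ENC] = 1/8, 2·[ZJU] = 1/4
[ENC]:[ZJU] = 1/8:1/4 = 1/2

[ENC]:[ZJU] = 1/2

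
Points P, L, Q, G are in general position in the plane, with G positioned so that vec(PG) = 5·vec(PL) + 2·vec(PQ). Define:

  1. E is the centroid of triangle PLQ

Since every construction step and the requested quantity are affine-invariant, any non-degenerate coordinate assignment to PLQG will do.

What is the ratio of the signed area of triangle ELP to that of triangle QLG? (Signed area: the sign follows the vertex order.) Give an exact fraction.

Work in coordinates with P = (0, 0), L = (1, 0), Q = (0, 1), G = (5, 2).
1. E is the centroid of triangle PLQ ⇒ E = (1/3, 1/3)
2·[ELP] = -1/3, 2·[QLG] = 6
[ELP]:[QLG] = -1/3:6 = -1/18

[ELP]:[QLG] = -1/18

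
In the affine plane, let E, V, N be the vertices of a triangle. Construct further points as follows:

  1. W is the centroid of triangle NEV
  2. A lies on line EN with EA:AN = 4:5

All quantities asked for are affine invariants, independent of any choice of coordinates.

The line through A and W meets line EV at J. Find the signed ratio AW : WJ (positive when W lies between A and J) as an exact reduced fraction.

AW:WJ = 1/3

Work in coordinates with E = (0, 0), V = (1, 0), N = (0, 1).
1. W is the centroid of triangle NEV ⇒ W = (1/3, 1/3)
2. A lies on line EN with EA:AN = 4:5 ⇒ A = (0, 4/9)
line AW meets EV at J = (4/3, 0)
W = A + t·(J−A) with t = 1/4, so AW:WJ = 1/4:3/4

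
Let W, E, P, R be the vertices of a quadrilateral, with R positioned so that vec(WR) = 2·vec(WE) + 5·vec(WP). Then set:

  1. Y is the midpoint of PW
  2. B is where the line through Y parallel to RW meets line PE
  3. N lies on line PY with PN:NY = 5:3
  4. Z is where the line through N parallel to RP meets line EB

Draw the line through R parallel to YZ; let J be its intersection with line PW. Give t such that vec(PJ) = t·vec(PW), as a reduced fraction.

Work in coordinates with W = (0, 0), E = (1, 0), P = (0, 1), R = (2, 5).
1. Y is the midpoint of PW ⇒ Y = (0, 1/2)
2. B is where the line through Y parallel to RW meets line PE ⇒ B = (1/7, 6/7)
3. N lies on line PY with PN:NY = 5:3 ⇒ N = (0, 11/16)
4. Z is where the line through N parallel to RP meets line EB ⇒ Z = (5/48, 43/48)
through R parallel to YZ: direction (5/48, 19/48); meets PW at J = (0, -13/5)
J = P + t·(W−P) with t = 18/5

t = 18/5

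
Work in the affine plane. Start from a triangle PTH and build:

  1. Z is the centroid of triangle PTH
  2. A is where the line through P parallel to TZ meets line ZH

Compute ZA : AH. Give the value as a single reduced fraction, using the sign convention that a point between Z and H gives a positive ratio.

ZA:AH = -1/2

Assign P = (0, 0), T = (1, 0), H = (0, 1) — the answer is frame-independent, so this choice is without loss of generality.
1. Z is the centroid of triangle PTH ⇒ Z = (1/3, 1/3)
2. A is where the line through P parallel to TZ meets line ZH ⇒ A = (2/3, -1/3)
A = Z + t·(H−Z) with t = -1, so ZA:AH = t:(1−t) = -1:2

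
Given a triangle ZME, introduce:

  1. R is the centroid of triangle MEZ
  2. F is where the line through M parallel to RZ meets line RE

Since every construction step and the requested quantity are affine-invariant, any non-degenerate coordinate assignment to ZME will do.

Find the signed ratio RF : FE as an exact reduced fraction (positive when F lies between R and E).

RF:FE = -1/2

Choose coordinates Z = (0, 0), M = (1, 0), E = (0, 1).
1. R is the centroid of triangle MEZ ⇒ R = (1/3, 1/3)
2. F is where the line through M parallel to RZ meets line RE ⇒ F = (2/3, -1/3)
F = R + t·(E−R) with t = -1, so RF:FE = t:(1−t) = -1:2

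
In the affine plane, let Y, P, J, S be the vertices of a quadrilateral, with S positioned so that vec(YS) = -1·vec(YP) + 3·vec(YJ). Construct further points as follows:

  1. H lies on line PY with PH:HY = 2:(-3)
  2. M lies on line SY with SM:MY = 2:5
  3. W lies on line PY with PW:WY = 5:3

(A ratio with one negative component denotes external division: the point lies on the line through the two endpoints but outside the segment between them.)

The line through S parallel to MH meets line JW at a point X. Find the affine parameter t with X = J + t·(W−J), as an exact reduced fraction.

Assign Y = (0, 0), P = (1, 0), J = (0, 1), S = (-1, 3) — the answer is frame-independent, so this choice is without loss of generality.
1. H lies on line PY with PH:HY = 2:(-3) ⇒ H = (3, 0)
2. M lies on line SY with SM:MY = 2:5 ⇒ M = (-5/7, 15/7)
3. W lies on line PY with PW:WY = 5:3 ⇒ W = (3/8, 0)
through S parallel to MH: direction (26/7, -15/7); meets JW at X = (-111/163, 459/163)
X = J + t·(W−J) with t = -296/163

t = -296/163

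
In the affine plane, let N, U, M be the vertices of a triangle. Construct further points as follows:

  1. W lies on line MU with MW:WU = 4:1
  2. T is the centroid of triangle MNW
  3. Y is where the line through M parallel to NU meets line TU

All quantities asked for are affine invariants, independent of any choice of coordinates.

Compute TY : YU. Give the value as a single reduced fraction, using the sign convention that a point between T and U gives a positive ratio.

Work in coordinates with N = (0, 0), U = (1, 0), M = (0, 1).
1. W lies on line MU with MW:WU = 4:1 ⇒ W = (4/5, 1/5)
2. T is the centroid of triangle MNW ⇒ T = (4/15, 2/5)
3. Y is where the line through M parallel to NU meets line TU ⇒ Y = (-5/6, 1)
Y = T + t·(U−T) with t = -3/2, so TY:YU = t:(1−t) = -3/2:5/2

TY:YU = -3/5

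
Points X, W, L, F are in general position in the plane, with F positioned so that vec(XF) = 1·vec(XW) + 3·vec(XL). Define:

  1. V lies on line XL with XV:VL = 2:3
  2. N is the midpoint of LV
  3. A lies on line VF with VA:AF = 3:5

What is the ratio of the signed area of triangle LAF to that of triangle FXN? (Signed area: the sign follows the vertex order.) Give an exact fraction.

[LAF]:[FXN] = -15/28

Assign X = (0, 0), W = (1, 0), L = (0, 1), F = (1, 3) — the answer is frame-independent, so this choice is without loss of generality.
1. V lies on line XL with XV:VL = 2:3 ⇒ V = (0, 2/5)
2. N is the midpoint of LV ⇒ N = (0, 7/10)
3. A lies on line VF with VA:AF = 3:5 ⇒ A = (3/8, 11/8)
2·[LAF] = 3/8, 2·[FXN] = -7/10
[LAF]:[FXN] = 3/8:-7/10 = -15/28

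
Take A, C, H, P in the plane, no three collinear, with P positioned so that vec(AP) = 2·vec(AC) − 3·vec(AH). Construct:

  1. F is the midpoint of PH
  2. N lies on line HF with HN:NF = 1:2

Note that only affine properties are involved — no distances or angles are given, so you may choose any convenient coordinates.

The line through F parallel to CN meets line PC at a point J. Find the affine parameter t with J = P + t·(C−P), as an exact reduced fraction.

Choose coordinates A = (0, 0), C = (1, 0), H = (0, 1), P = (2, -3).
1. F is the midpoint of PH ⇒ F = (1, -1)
2. N lies on line HF with HN:NF = 1:2 ⇒ N = (1/3, 1/3)
through F parallel to CN: direction (-2/3, 1/3); meets PC at J = (7/5, -6/5)
J = P + t·(C−P) with t = 3/5

t = 3/5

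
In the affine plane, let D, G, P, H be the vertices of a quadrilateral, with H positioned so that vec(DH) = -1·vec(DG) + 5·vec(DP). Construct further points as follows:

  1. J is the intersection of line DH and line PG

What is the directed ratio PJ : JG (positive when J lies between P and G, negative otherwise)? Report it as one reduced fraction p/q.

Work in coordinates with D = (0, 0), G = (1, 0), P = (0, 1), H = (-1, 5).
1. J is the intersection of line DH and line PG ⇒ J = (-1/4, 5/4)
J = P + t·(G−P) with t = -1/4, so PJ:JG = t:(1−t) = -1/4:5/4

PJ:JG = -1/5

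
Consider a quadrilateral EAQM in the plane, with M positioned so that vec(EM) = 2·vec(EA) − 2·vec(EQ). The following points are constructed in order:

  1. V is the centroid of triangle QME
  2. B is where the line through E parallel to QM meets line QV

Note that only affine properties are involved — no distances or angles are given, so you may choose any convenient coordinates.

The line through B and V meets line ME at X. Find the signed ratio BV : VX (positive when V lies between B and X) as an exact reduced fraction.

BV:VX = -4

Work in coordinates with E = (0, 0), A = (1, 0), Q = (0, 1), M = (2, -2).
1. V is the centroid of triangle QME ⇒ V = (2/3, -1/3)
2. B is where the line through E parallel to QM meets line QV ⇒ B = (2, -3)
line BV meets ME at X = (1, -1)
V = B + t·(X−B) with t = 4/3, so BV:VX = 4/3:-1/3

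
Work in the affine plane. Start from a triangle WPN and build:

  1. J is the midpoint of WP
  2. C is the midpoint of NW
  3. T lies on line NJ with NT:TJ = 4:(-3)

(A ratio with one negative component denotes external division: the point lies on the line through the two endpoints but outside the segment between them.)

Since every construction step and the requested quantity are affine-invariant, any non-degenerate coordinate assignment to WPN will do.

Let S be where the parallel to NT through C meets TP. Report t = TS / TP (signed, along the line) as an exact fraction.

t = -1/2

Choose coordinates W = (0, 0), P = (1, 0), N = (0, 1).
1. J is the midpoint of WP ⇒ J = (1/2, 0)
2. C is the midpoint of NW ⇒ C = (0, 1/2)
3. T lies on line NJ with NT:TJ = 4:(-3) ⇒ T = (2, -3)
through C parallel to NT: direction (2, -4); meets TP at S = (5/2, -9/2)
S = T + t·(P−T) with t = -1/2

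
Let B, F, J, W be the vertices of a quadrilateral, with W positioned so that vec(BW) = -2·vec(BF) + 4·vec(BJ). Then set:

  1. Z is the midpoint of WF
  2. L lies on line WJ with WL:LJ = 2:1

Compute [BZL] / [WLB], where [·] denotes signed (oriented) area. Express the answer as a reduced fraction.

Choose coordinates B = (0, 0), F = (1, 0), J = (0, 1), W = (-2, 4).
1. Z is the midpoint of WF ⇒ Z = (-1/2, 2)
2. L lies on line WJ with WL:LJ = 2:1 ⇒ L = (-2/3, 2)
2·[BZL] = 1/3, 2·[WLB] = -4/3
[BZL]:[WLB] = 1/3:-4/3 = -1/4

[BZL]:[WLB] = -1/4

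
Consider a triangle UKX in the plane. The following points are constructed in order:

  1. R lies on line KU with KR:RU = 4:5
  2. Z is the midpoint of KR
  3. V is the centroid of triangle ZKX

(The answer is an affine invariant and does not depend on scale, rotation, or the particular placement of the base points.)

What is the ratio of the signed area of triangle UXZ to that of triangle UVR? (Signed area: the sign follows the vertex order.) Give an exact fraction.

[UXZ]:[UVR] = 21/5

Assign U = (0, 0), K = (1, 0), X = (0, 1) — the answer is frame-independent, so this choice is without loss of generality.
1. R lies on line KU with KR:RU = 4:5 ⇒ R = (5/9, 0)
2. Z is the midpoint of KR ⇒ Z = (7/9, 0)
3. V is the centroid of triangle ZKX ⇒ V = (16/27, 1/3)
2·[UXZ] = -7/9, 2·[UVR] = -5/27
[UXZ]:[UVR] = -7/9:-5/27 = 21/5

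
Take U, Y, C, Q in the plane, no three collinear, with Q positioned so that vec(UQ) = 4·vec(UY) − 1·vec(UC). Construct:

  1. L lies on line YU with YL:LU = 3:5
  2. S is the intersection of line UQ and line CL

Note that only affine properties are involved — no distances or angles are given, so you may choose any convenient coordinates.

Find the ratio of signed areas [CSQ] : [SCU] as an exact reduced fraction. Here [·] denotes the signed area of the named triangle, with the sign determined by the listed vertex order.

[CSQ]:[SCU] = 22/5

Set U = (0, 0), Y = (1, 0), C = (0, 1), Q = (4, -1); any affine frame gives the same invariant.
1. L lies on line YU with YL:LU = 3:5 ⇒ L = (5/8, 0)
2. S is the intersection of line UQ and line CL ⇒ S = (20/27, -5/27)
2·[CSQ] = 88/27, 2·[SCU] = 20/27
[CSQ]:[SCU] = 88/27:20/27 = 22/5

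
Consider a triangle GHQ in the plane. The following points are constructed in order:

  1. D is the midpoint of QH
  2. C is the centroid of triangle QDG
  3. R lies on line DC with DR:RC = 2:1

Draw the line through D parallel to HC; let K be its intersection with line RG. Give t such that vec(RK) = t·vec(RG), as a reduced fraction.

Choose coordinates G = (0, 0), H = (1, 0), Q = (0, 1).
1. D is the midpoint of QH ⇒ D = (1/2, 1/2)
2. C is the centroid of triangle QDG ⇒ C = (1/6, 1/2)
3. R lies on line DC with DR:RC = 2:1 ⇒ R = (5/18, 1/2)
through D parallel to HC: direction (-5/6, 1/2); meets RG at K = (1/3, 3/5)
K = R + t·(G−R) with t = -1/5

t = -1/5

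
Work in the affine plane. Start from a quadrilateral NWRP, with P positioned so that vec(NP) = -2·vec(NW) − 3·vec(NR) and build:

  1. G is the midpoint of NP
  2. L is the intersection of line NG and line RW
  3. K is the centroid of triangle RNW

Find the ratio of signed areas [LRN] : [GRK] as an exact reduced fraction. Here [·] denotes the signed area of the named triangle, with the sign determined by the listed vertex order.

Assign N = (0, 0), W = (1, 0), R = (0, 1), P = (-2, -3) — the answer is frame-independent, so this choice is without loss of generality.
1. G is the midpoint of NP ⇒ G = (-1, -3/2)
2. L is the intersection of line NG and line RW ⇒ L = (2/5, 3/5)
3. K is the centroid of triangle RNW ⇒ K = (1/3, 1/3)
2·[LRN] = 2/5, 2·[GRK] = -3/2
[LRN]:[GRK] = 2/5:-3/2 = -4/15

[LRN]:[GRK] = -4/15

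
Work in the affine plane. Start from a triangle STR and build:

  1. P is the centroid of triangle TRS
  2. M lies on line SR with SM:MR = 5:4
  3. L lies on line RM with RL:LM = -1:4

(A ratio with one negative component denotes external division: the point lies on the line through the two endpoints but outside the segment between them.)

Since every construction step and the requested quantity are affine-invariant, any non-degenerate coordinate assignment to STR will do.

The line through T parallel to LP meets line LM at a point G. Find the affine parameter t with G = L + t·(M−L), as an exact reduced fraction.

t = -35/16

Set S = (0, 0), T = (1, 0), R = (0, 1); any affine frame gives the same invariant.
1. P is the centroid of triangle TRS ⇒ P = (1/3, 1/3)
2. M lies on line SR with SM:MR = 5:4 ⇒ M = (0, 5/9)
3. L lies on line RM with RL:LM = -1:4 ⇒ L = (0, 31/27)
through T parallel to LP: direction (1/3, -22/27); meets LM at G = (0, 22/9)
G = L + t·(M−L) with t = -35/16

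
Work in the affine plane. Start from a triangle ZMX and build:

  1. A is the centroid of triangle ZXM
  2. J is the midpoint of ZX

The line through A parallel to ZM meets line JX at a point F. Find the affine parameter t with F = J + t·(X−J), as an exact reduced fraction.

t = -1/3

Set Z = (0, 0), M = (1, 0), X = (0, 1); any affine frame gives the same invariant.
1. A is the centroid of triangle ZXM ⇒ A = (1/3, 1/3)
2. J is the midpoint of ZX ⇒ J = (0, 1/2)
through A parallel to ZM: direction (1, 0); meets JX at F = (0, 1/3)
F = J + t·(X−J) with t = -1/3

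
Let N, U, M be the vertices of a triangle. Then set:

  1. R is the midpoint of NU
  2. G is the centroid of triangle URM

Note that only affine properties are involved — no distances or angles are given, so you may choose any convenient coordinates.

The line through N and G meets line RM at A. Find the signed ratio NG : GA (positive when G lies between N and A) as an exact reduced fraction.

NG:GA = -4

Work in coordinates with N = (0, 0), U = (1, 0), M = (0, 1).
1. R is the midpoint of NU ⇒ R = (1/2, 0)
2. G is the centroid of triangle URM ⇒ G = (1/2, 1/3)
line NG meets RM at A = (3/8, 1/4)
G = N + t·(A−N) with t = 4/3, so NG:GA = 4/3:-1/3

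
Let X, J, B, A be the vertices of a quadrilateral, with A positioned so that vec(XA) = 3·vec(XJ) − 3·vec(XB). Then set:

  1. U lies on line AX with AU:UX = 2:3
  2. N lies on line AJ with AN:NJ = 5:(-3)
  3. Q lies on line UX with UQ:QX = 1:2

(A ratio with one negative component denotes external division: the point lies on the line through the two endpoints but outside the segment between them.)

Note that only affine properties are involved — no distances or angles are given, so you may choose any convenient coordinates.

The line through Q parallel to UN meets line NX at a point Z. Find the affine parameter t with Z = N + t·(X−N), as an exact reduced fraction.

Set X = (0, 0), J = (1, 0), B = (0, 1), A = (3, -3); any affine frame gives the same invariant.
1. U lies on line AX with AU:UX = 2:3 ⇒ U = (9/5, -9/5)
2. N lies on line AJ with AN:NJ = 5:(-3) ⇒ N = (-2, 9/2)
3. Q lies on line UX with UQ:QX = 1:2 ⇒ Q = (6/5, -6/5)
through Q parallel to UN: direction (-19/5, 63/10); meets NX at Z = (-4/3, 3)
Z = N + t·(X−N) with t = 1/3

t = 1/3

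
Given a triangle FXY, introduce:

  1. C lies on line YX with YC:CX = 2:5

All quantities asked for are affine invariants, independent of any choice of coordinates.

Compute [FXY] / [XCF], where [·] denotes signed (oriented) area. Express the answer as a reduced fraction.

Choose coordinates F = (0, 0), X = (1, 0), Y = (0, 1).
1. C lies on line YX with YC:CX = 2:5 ⇒ C = (2/7, 5/7)
2·[FXY] = 1, 2·[XCF] = 5/7
[FXY]:[XCF] = 1:5/7 = 7/5

[FXY]:[XCF] = 7/5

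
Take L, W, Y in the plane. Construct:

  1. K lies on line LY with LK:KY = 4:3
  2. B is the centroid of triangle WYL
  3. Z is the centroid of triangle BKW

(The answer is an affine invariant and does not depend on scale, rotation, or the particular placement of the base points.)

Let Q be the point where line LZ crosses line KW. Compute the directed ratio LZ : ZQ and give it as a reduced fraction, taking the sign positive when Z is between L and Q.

LZ:ZQ = 35

Work in coordinates with L = (0, 0), W = (1, 0), Y = (0, 1).
1. K lies on line LY with LK:KY = 4:3 ⇒ K = (0, 4/7)
2. B is the centroid of triangle WYL ⇒ B = (1/3, 1/3)
3. Z is the centroid of triangle BKW ⇒ Z = (4/9, 19/63)
line LZ meets KW at Q = (16/35, 76/245)
Z = L + t·(Q−L) with t = 35/36, so LZ:ZQ = 35/36:1/36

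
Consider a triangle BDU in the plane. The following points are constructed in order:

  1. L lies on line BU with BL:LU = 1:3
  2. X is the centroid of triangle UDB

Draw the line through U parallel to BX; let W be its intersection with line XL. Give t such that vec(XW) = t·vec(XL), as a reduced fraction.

Set B = (0, 0), D = (1, 0), U = (0, 1); any affine frame gives the same invariant.
1. L lies on line BU with BL:LU = 1:3 ⇒ L = (0, 1/4)
2. X is the centroid of triangle UDB ⇒ X = (1/3, 1/3)
through U parallel to BX: direction (1/3, 1/3); meets XL at W = (-1, 0)
W = X + t·(L−X) with t = 4

t = 4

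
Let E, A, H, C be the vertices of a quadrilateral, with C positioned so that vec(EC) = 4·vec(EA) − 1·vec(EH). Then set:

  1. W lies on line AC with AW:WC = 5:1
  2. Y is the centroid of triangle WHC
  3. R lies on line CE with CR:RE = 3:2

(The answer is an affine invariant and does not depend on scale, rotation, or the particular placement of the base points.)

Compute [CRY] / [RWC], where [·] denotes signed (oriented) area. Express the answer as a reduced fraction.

[CRY]:[RWC] = 25/3

Choose coordinates E = (0, 0), A = (1, 0), H = (0, 1), C = (4, -1).
1. W lies on line AC with AW:WC = 5:1 ⇒ W = (7/2, -5/6)
2. Y is the centroid of triangle WHC ⇒ Y = (5/2, -5/18)
3. R lies on line CE with CR:RE = 3:2 ⇒ R = (8/5, -2/5)
2·[CRY] = -5/6, 2·[RWC] = -1/10
[CRY]:[RWC] = -5/6:-1/10 = 25/3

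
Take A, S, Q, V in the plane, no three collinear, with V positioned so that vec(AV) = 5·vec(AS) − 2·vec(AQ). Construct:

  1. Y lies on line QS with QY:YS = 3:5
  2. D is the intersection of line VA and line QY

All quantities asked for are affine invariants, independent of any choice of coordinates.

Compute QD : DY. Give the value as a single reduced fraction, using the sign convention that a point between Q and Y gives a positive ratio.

QD:DY = -40/31

Set A = (0, 0), S = (1, 0), Q = (0, 1), V = (5, -2); any affine frame gives the same invariant.
1. Y lies on line QS with QY:YS = 3:5 ⇒ Y = (3/8, 5/8)
2. D is the intersection of line VA and line QY ⇒ D = (5/3, -2/3)
D = Q + t·(Y−Q) with t = 40/9, so QD:DY = t:(1−t) = 40/9:-31/9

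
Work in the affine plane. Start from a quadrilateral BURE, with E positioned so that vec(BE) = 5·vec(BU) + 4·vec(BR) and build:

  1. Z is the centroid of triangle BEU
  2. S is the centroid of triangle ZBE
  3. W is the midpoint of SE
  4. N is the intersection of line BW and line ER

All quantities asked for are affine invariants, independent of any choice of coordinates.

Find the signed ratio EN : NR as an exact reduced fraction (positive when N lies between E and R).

Choose coordinates B = (0, 0), U = (1, 0), R = (0, 1), E = (5, 4).
1. Z is the centroid of triangle BEU ⇒ Z = (2, 4/3)
2. S is the centroid of triangle ZBE ⇒ S = (7/3, 16/9)
3. W is the midpoint of SE ⇒ W = (11/3, 26/9)
4. N is the intersection of line BW and line ER ⇒ N = (165/31, 130/31)
N = E + t·(R−E) with t = -2/31, so EN:NR = t:(1−t) = -2/31:33/31

EN:NR = -2/33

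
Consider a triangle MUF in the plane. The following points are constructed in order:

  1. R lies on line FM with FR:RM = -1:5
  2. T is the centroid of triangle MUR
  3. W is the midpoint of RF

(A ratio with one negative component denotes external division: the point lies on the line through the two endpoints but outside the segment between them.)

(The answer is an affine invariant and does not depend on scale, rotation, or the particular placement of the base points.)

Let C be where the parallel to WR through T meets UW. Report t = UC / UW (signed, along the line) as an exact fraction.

t = 2/3

Choose coordinates M = (0, 0), U = (1, 0), F = (0, 1).
1. R lies on line FM with FR:RM = -1:5 ⇒ R = (0, 5/4)
2. T is the centroid of triangle MUR ⇒ T = (1/3, 5/12)
3. W is the midpoint of RF ⇒ W = (0, 9/8)
through T parallel to WR: direction (0, 1/8); meets UW at C = (1/3, 3/4)
C = U + t·(W−U) with t = 2/3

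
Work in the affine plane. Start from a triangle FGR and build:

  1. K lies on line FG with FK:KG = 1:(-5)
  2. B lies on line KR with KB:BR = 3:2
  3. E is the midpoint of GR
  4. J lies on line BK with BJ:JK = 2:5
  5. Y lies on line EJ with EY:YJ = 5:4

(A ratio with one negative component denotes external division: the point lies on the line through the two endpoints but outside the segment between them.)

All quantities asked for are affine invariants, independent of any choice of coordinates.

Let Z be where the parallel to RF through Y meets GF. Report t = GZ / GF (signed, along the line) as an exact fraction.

t = 6/7

Choose coordinates F = (0, 0), G = (1, 0), R = (0, 1).
1. K lies on line FG with FK:KG = 1:(-5) ⇒ K = (-1/4, 0)
2. B lies on line KR with KB:BR = 3:2 ⇒ B = (-1/10, 3/5)
3. E is the midpoint of GR ⇒ E = (1/2, 1/2)
4. J lies on line BK with BJ:JK = 2:5 ⇒ J = (-1/7, 3/7)
5. Y lies on line EJ with EY:YJ = 5:4 ⇒ Y = (1/7, 29/63)
through Y parallel to RF: direction (0, -1); meets GF at Z = (1/7, 0)
Z = G + t·(F−G) with t = 6/7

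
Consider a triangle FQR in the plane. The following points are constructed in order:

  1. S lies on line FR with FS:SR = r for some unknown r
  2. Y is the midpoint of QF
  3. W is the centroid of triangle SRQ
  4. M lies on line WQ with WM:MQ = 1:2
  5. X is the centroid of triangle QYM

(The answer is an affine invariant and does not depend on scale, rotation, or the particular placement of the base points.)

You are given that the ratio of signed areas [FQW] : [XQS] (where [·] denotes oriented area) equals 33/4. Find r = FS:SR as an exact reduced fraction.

r = 4/3

Choose coordinates F = (0, 0), Q = (1, 0), R = (0, 1).
1. With FS:SR = r, write λ = r/(r+1) so S = F + λ·(R−F); S is affine-linear in λ
2. Y is the midpoint of QF ⇒ Y = (1/2, 0)
3. W is the centroid of triangle SRQ ⇒ W is an affine combination of earlier points and hence also affine-linear in λ
4. M lies on line WQ with WM:MQ = 1:2 ⇒ M is an affine combination of earlier points and hence also affine-linear in λ
5. X is the centroid of triangle QYM ⇒ X is an affine combination of earlier points and hence also affine-linear in λ
Every point depending on S is an affine combination of S and λ-independent points, so each such coordinate is linear in λ; the λ² term in each signed area is a multiple of (R−F)×(R−F) = 0, so 2·[FQW] and 2·[XQS] are each linear in λ. Evaluating at λ=0 and λ=1:
  2·[FQW] = 1/3·λ + 1/3,   2·[XQS] = 13/54·λ − 2/27
So [FQW]:[XQS] = (1/3·λ + 1/3) / (13/54·λ − 2/27). Setting this equal to 33/4:
  1/3·λ + 1/3 = 33/4·(13/54·λ − 2/27)  ⇒  λ = 4/7
Then r = λ/(1−λ) = (4/7)/(3/7) = 4/3. Check: with r = 4/3, S = (0, 4/7) and [FQW]:[XQS] = 33/4 as required.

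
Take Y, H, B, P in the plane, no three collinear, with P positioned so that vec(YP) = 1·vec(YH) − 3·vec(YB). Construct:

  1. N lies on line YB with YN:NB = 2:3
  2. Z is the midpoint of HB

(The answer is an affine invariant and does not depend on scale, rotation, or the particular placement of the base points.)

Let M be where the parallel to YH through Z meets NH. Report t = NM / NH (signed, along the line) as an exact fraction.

Set Y = (0, 0), H = (1, 0), B = (0, 1), P = (1, -3); any affine frame gives the same invariant.
1. N lies on line YB with YN:NB = 2:3 ⇒ N = (0, 2/5)
2. Z is the midpoint of HB ⇒ Z = (1/2, 1/2)
through Z parallel to YH: direction (1, 0); meets NH at M = (-1/4, 1/2)
M = N + t·(H−N) with t = -1/4

t = -1/4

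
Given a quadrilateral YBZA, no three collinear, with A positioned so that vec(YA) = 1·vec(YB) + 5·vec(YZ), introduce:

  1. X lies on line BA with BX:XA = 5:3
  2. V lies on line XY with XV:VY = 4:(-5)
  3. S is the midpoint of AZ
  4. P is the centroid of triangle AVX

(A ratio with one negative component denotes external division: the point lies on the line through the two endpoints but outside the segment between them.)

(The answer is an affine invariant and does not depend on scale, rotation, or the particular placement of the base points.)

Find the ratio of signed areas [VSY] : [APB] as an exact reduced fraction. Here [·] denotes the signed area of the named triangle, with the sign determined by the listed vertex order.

[VSY]:[APB] = -69/64

Choose coordinates Y = (0, 0), B = (1, 0), Z = (0, 1), A = (1, 5).
1. X lies on line BA with BX:XA = 5:3 ⇒ X = (1, 25/8)
2. V lies on line XY with XV:VY = 4:(-5) ⇒ V = (5, 125/8)
3. S is the midpoint of AZ ⇒ S = (1/2, 3)
4. P is the centroid of triangle AVX ⇒ P = (7/3, 95/12)
2·[VSY] = 115/16, 2·[APB] = -20/3
[VSY]:[APB] = 115/16:-20/3 = -69/64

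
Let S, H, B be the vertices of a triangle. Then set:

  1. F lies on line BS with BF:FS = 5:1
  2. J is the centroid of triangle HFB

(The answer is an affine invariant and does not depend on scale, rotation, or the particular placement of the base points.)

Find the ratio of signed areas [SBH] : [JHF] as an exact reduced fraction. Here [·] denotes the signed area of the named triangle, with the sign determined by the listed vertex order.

[SBH]:[JHF] = 18/5

Assign S = (0, 0), H = (1, 0), B = (0, 1) — the answer is frame-independent, so this choice is without loss of generality.
1. F lies on line BS with BF:FS = 5:1 ⇒ F = (0, 1/6)
2. J is the centroid of triangle HFB ⇒ J = (1/3, 7/18)
2·[SBH] = -1, 2·[JHF] = -5/18
[SBH]:[JHF] = -1:-5/18 = 18/5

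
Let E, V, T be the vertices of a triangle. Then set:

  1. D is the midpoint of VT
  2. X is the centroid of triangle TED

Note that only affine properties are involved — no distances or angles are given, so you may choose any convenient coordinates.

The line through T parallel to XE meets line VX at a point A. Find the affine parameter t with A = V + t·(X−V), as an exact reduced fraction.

t = 4/3

Set E = (0, 0), V = (1, 0), T = (0, 1); any affine frame gives the same invariant.
1. D is the midpoint of VT ⇒ D = (1/2, 1/2)
2. X is the centroid of triangle TED ⇒ X = (1/6, 1/2)
through T parallel to XE: direction (-1/6, -1/2); meets VX at A = (-1/9, 2/3)
A = V + t·(X−V) with t = 4/3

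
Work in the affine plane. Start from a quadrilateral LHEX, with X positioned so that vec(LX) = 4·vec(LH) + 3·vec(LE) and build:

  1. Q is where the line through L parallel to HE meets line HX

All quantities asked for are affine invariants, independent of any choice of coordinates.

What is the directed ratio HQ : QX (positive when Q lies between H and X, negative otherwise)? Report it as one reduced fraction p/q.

Set L = (0, 0), H = (1, 0), E = (0, 1), X = (4, 3); any affine frame gives the same invariant.
1. Q is where the line through L parallel to HE meets line HX ⇒ Q = (1/2, -1/2)
Q = H + t·(X−H) with t = -1/6, so HQ:QX = t:(1−t) = -1/6:7/6

HQ:QX = -1/7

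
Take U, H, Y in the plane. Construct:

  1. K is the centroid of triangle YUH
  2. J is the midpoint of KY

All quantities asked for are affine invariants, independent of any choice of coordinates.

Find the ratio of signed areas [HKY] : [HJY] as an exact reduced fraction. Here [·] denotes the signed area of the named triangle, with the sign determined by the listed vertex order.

[HKY]:[HJY] = 2

Choose coordinates U = (0, 0), H = (1, 0), Y = (0, 1).
1. K is the centroid of triangle YUH ⇒ K = (1/3, 1/3)
2. J is the midpoint of KY ⇒ J = (1/6, 2/3)
2·[HKY] = -1/3, 2·[HJY] = -1/6
[HKY]:[HJY] = -1/3:-1/6 = 2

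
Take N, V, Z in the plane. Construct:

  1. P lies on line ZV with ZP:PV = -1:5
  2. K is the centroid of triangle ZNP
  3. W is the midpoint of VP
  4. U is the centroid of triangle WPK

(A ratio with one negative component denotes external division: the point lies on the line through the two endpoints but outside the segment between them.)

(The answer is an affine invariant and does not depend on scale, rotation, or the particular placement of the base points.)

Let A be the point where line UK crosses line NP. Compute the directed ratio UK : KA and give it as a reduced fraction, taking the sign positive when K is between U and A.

Choose coordinates N = (0, 0), V = (1, 0), Z = (0, 1).
1. P lies on line ZV with ZP:PV = -1:5 ⇒ P = (-1/4, 5/4)
2. K is the centroid of triangle ZNP ⇒ K = (-1/12, 3/4)
3. W is the midpoint of VP ⇒ W = (3/8, 5/8)
4. U is the centroid of triangle WPK ⇒ U = (1/72, 7/8)
line UK meets NP at A = (-3/22, 15/22)
K = U + t·(A−U) with t = 11/17, so UK:KA = 11/17:6/17

UK:KA = 11/6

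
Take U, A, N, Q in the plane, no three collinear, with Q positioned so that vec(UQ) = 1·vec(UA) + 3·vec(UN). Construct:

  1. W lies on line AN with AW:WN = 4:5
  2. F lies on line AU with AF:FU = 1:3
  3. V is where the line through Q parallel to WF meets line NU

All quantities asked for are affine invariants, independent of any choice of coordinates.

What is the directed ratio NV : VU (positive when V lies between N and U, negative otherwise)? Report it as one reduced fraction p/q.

Assign U = (0, 0), A = (1, 0), N = (0, 1), Q = (1, 3) — the answer is frame-independent, so this choice is without loss of generality.
1. W lies on line AN with AW:WN = 4:5 ⇒ W = (5/9, 4/9)
2. F lies on line AU with AF:FU = 1:3 ⇒ F = (3/4, 0)
3. V is where the line through Q parallel to WF meets line NU ⇒ V = (0, 37/7)
V = N + t·(U−N) with t = -30/7, so NV:VU = t:(1−t) = -30/7:37/7

NV:VU = -30/37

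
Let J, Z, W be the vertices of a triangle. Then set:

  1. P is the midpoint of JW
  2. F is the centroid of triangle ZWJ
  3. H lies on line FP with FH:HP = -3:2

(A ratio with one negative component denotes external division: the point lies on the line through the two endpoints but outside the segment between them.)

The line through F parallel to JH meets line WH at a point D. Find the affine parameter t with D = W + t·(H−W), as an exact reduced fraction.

t = 1/4

Set J = (0, 0), Z = (1, 0), W = (0, 1); any affine frame gives the same invariant.
1. P is the midpoint of JW ⇒ P = (0, 1/2)
2. F is the centroid of triangle ZWJ ⇒ F = (1/3, 1/3)
3. H lies on line FP with FH:HP = -3:2 ⇒ H = (-2/3, 5/6)
through F parallel to JH: direction (-2/3, 5/6); meets WH at D = (-1/6, 23/24)
D = W + t·(H−W) with t = 1/4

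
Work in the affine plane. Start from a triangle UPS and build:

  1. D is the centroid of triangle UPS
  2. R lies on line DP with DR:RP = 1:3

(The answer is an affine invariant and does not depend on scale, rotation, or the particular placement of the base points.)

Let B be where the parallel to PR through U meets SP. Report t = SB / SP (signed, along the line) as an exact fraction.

t = 2

Set U = (0, 0), P = (1, 0), S = (0, 1); any affine frame gives the same invariant.
1. D is the centroid of triangle UPS ⇒ D = (1/3, 1/3)
2. R lies on line DP with DR:RP = 1:3 ⇒ R = (1/2, 1/4)
through U parallel to PR: direction (-1/2, 1/4); meets SP at B = (2, -1)
B = S + t·(P−S) with t = 2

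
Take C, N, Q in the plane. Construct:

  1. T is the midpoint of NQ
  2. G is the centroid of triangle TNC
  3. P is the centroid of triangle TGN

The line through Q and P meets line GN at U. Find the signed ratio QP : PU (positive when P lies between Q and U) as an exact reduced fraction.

Set C = (0, 0), N = (1, 0), Q = (0, 1); any affine frame gives the same invariant.
1. T is the midpoint of NQ ⇒ T = (1/2, 1/2)
2. G is the centroid of triangle TNC ⇒ G = (1/2, 1/6)
3. P is the centroid of triangle TGN ⇒ P = (2/3, 2/9)
line QP meets GN at U = (4/5, 1/15)
P = Q + t·(U−Q) with t = 5/6, so QP:PU = 5/6:1/6

QP:PU = 5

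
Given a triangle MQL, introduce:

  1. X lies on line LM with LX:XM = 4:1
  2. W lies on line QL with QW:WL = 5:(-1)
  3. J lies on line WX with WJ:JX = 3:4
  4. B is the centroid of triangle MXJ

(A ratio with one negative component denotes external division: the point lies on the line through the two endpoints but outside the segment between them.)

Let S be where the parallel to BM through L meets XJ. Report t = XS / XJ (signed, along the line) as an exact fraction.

Choose coordinates M = (0, 0), Q = (1, 0), L = (0, 1).
1. X lies on line LM with LX:XM = 4:1 ⇒ X = (0, 1/5)
2. W lies on line QL with QW:WL = 5:(-1) ⇒ W = (-1/4, 5/4)
3. J lies on line WX with WJ:JX = 3:4 ⇒ J = (-1/7, 4/5)
4. B is the centroid of triangle MXJ ⇒ B = (-1/21, 1/3)
through L parallel to BM: direction (1/21, -1/3); meets XJ at S = (2/7, -1)
S = X + t·(J−X) with t = -2

t = -2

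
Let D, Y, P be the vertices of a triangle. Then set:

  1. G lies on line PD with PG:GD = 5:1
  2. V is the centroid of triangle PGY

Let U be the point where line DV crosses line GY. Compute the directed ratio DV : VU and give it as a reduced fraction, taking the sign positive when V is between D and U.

DV:VU = -8/5

Set D = (0, 0), Y = (1, 0), P = (0, 1); any affine frame gives the same invariant.
1. G lies on line PD with PG:GD = 5:1 ⇒ G = (0, 1/6)
2. V is the centroid of triangle PGY ⇒ V = (1/3, 7/18)
line DV meets GY at U = (1/8, 7/48)
V = D + t·(U−D) with t = 8/3, so DV:VU = 8/3:-5/3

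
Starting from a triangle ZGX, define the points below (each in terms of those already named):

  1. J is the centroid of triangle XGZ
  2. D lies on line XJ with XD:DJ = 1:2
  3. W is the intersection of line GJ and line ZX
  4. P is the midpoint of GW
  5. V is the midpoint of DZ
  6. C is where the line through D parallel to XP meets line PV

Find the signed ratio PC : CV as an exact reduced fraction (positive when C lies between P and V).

Assign Z = (0, 0), G = (1, 0), X = (0, 1) — the answer is frame-independent, so this choice is without loss of generality.
1. J is the centroid of triangle XGZ ⇒ J = (1/3, 1/3)
2. D lies on line XJ with XD:DJ = 1:2 ⇒ D = (1/9, 7/9)
3. W is the intersection of line GJ and line ZX ⇒ W = (0, 1/2)
4. P is the midpoint of GW ⇒ P = (1/2, 1/4)
5. V is the midpoint of DZ ⇒ V = (1/18, 7/18)
6. C is where the line through D parallel to XP meets line PV ⇒ C = (155/342, 181/684)
C = P + t·(V−P) with t = 2/19, so PC:CV = t:(1−t) = 2/19:17/19

PC:CV = 2/17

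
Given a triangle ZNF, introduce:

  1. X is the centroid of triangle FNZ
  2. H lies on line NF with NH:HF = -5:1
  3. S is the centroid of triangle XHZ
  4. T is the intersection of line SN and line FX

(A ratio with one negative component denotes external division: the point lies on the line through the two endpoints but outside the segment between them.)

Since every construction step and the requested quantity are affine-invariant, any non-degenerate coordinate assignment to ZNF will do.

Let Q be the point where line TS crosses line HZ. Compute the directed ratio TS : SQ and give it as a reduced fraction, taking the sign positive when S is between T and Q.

TS:SQ = 65/34

Set Z = (0, 0), N = (1, 0), F = (0, 1); any affine frame gives the same invariant.
1. X is the centroid of triangle FNZ ⇒ X = (1/3, 1/3)
2. H lies on line NF with NH:HF = -5:1 ⇒ H = (-1/4, 5/4)
3. S is the centroid of triangle XHZ ⇒ S = (1/36, 19/36)
4. T is the intersection of line SN and line FX ⇒ T = (16/51, 19/51)
line TS meets HZ at Q = (-19/156, 95/156)
S = T + t·(Q−T) with t = 65/99, so TS:SQ = 65/99:34/99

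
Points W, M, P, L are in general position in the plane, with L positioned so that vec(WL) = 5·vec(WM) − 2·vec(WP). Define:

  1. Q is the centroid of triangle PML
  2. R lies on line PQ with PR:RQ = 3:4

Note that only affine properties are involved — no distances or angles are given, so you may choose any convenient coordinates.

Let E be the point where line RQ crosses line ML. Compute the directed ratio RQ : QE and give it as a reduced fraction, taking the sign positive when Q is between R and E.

Choose coordinates W = (0, 0), M = (1, 0), P = (0, 1), L = (5, -2).
1. Q is the centroid of triangle PML ⇒ Q = (2, -1/3)
2. R lies on line PQ with PR:RQ = 3:4 ⇒ R = (6/7, 3/7)
line RQ meets ML at E = (3, -1)
Q = R + t·(E−R) with t = 8/15, so RQ:QE = 8/15:7/15

RQ:QE = 8/7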